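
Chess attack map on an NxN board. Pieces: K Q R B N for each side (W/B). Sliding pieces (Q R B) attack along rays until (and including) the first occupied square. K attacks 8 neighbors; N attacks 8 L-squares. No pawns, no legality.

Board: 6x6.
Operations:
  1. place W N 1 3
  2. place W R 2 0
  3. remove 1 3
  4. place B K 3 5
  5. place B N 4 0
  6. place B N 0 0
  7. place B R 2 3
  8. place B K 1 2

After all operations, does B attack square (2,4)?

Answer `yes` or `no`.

Answer: yes

Derivation:
Op 1: place WN@(1,3)
Op 2: place WR@(2,0)
Op 3: remove (1,3)
Op 4: place BK@(3,5)
Op 5: place BN@(4,0)
Op 6: place BN@(0,0)
Op 7: place BR@(2,3)
Op 8: place BK@(1,2)
Per-piece attacks for B:
  BN@(0,0): attacks (1,2) (2,1)
  BK@(1,2): attacks (1,3) (1,1) (2,2) (0,2) (2,3) (2,1) (0,3) (0,1)
  BR@(2,3): attacks (2,4) (2,5) (2,2) (2,1) (2,0) (3,3) (4,3) (5,3) (1,3) (0,3) [ray(0,-1) blocked at (2,0)]
  BK@(3,5): attacks (3,4) (4,5) (2,5) (4,4) (2,4)
  BN@(4,0): attacks (5,2) (3,2) (2,1)
B attacks (2,4): yes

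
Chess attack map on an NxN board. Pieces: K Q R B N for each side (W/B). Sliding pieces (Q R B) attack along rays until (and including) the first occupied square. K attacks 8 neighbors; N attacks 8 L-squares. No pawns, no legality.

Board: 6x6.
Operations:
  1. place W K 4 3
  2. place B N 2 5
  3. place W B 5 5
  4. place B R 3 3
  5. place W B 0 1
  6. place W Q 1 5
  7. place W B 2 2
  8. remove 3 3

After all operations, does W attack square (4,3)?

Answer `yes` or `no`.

Op 1: place WK@(4,3)
Op 2: place BN@(2,5)
Op 3: place WB@(5,5)
Op 4: place BR@(3,3)
Op 5: place WB@(0,1)
Op 6: place WQ@(1,5)
Op 7: place WB@(2,2)
Op 8: remove (3,3)
Per-piece attacks for W:
  WB@(0,1): attacks (1,2) (2,3) (3,4) (4,5) (1,0)
  WQ@(1,5): attacks (1,4) (1,3) (1,2) (1,1) (1,0) (2,5) (0,5) (2,4) (3,3) (4,2) (5,1) (0,4) [ray(1,0) blocked at (2,5)]
  WB@(2,2): attacks (3,3) (4,4) (5,5) (3,1) (4,0) (1,3) (0,4) (1,1) (0,0) [ray(1,1) blocked at (5,5)]
  WK@(4,3): attacks (4,4) (4,2) (5,3) (3,3) (5,4) (5,2) (3,4) (3,2)
  WB@(5,5): attacks (4,4) (3,3) (2,2) [ray(-1,-1) blocked at (2,2)]
W attacks (4,3): no

Answer: no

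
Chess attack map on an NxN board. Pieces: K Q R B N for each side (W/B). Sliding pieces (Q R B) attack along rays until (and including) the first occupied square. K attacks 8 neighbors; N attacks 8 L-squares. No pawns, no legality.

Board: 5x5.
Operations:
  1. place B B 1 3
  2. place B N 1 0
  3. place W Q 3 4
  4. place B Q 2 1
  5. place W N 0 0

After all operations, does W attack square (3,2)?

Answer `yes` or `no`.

Answer: yes

Derivation:
Op 1: place BB@(1,3)
Op 2: place BN@(1,0)
Op 3: place WQ@(3,4)
Op 4: place BQ@(2,1)
Op 5: place WN@(0,0)
Per-piece attacks for W:
  WN@(0,0): attacks (1,2) (2,1)
  WQ@(3,4): attacks (3,3) (3,2) (3,1) (3,0) (4,4) (2,4) (1,4) (0,4) (4,3) (2,3) (1,2) (0,1)
W attacks (3,2): yes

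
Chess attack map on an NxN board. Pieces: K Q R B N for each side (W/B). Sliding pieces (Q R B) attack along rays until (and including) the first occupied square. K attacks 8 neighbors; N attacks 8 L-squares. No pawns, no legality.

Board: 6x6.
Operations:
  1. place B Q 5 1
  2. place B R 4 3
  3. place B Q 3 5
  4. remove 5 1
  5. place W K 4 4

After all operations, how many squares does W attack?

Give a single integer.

Op 1: place BQ@(5,1)
Op 2: place BR@(4,3)
Op 3: place BQ@(3,5)
Op 4: remove (5,1)
Op 5: place WK@(4,4)
Per-piece attacks for W:
  WK@(4,4): attacks (4,5) (4,3) (5,4) (3,4) (5,5) (5,3) (3,5) (3,3)
Union (8 distinct): (3,3) (3,4) (3,5) (4,3) (4,5) (5,3) (5,4) (5,5)

Answer: 8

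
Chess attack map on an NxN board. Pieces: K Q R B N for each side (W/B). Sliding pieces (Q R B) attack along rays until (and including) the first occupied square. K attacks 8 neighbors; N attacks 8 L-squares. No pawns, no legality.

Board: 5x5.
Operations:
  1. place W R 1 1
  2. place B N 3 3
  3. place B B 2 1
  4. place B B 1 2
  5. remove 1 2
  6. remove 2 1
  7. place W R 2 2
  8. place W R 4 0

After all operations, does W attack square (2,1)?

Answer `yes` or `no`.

Op 1: place WR@(1,1)
Op 2: place BN@(3,3)
Op 3: place BB@(2,1)
Op 4: place BB@(1,2)
Op 5: remove (1,2)
Op 6: remove (2,1)
Op 7: place WR@(2,2)
Op 8: place WR@(4,0)
Per-piece attacks for W:
  WR@(1,1): attacks (1,2) (1,3) (1,4) (1,0) (2,1) (3,1) (4,1) (0,1)
  WR@(2,2): attacks (2,3) (2,4) (2,1) (2,0) (3,2) (4,2) (1,2) (0,2)
  WR@(4,0): attacks (4,1) (4,2) (4,3) (4,4) (3,0) (2,0) (1,0) (0,0)
W attacks (2,1): yes

Answer: yes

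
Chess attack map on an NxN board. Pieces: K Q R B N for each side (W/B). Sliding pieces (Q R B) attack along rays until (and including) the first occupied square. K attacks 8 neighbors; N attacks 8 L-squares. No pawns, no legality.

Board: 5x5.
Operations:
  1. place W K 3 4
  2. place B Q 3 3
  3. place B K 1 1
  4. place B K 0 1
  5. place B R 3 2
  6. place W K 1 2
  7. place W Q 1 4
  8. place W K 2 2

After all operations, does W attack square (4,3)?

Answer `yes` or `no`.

Op 1: place WK@(3,4)
Op 2: place BQ@(3,3)
Op 3: place BK@(1,1)
Op 4: place BK@(0,1)
Op 5: place BR@(3,2)
Op 6: place WK@(1,2)
Op 7: place WQ@(1,4)
Op 8: place WK@(2,2)
Per-piece attacks for W:
  WK@(1,2): attacks (1,3) (1,1) (2,2) (0,2) (2,3) (2,1) (0,3) (0,1)
  WQ@(1,4): attacks (1,3) (1,2) (2,4) (3,4) (0,4) (2,3) (3,2) (0,3) [ray(0,-1) blocked at (1,2); ray(1,0) blocked at (3,4); ray(1,-1) blocked at (3,2)]
  WK@(2,2): attacks (2,3) (2,1) (3,2) (1,2) (3,3) (3,1) (1,3) (1,1)
  WK@(3,4): attacks (3,3) (4,4) (2,4) (4,3) (2,3)
W attacks (4,3): yes

Answer: yes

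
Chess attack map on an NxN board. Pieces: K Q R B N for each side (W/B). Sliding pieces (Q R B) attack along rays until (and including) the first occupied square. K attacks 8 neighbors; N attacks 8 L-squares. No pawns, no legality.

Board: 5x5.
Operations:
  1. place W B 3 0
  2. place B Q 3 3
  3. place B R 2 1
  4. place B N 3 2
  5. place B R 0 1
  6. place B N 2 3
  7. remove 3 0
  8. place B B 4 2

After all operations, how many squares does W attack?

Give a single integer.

Op 1: place WB@(3,0)
Op 2: place BQ@(3,3)
Op 3: place BR@(2,1)
Op 4: place BN@(3,2)
Op 5: place BR@(0,1)
Op 6: place BN@(2,3)
Op 7: remove (3,0)
Op 8: place BB@(4,2)
Per-piece attacks for W:
Union (0 distinct): (none)

Answer: 0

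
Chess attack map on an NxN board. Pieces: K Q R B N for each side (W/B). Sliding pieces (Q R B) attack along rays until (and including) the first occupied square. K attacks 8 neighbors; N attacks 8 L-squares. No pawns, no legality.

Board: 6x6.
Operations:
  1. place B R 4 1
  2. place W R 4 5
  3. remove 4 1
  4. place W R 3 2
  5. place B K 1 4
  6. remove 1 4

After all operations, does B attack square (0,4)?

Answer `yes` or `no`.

Answer: no

Derivation:
Op 1: place BR@(4,1)
Op 2: place WR@(4,5)
Op 3: remove (4,1)
Op 4: place WR@(3,2)
Op 5: place BK@(1,4)
Op 6: remove (1,4)
Per-piece attacks for B:
B attacks (0,4): no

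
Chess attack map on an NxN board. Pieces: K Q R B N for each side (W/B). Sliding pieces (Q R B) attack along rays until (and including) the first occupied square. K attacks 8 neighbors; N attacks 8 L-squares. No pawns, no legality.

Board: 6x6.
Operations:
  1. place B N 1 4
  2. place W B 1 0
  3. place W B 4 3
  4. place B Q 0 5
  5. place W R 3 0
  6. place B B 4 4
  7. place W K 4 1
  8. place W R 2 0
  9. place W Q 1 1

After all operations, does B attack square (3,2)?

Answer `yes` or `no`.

Op 1: place BN@(1,4)
Op 2: place WB@(1,0)
Op 3: place WB@(4,3)
Op 4: place BQ@(0,5)
Op 5: place WR@(3,0)
Op 6: place BB@(4,4)
Op 7: place WK@(4,1)
Op 8: place WR@(2,0)
Op 9: place WQ@(1,1)
Per-piece attacks for B:
  BQ@(0,5): attacks (0,4) (0,3) (0,2) (0,1) (0,0) (1,5) (2,5) (3,5) (4,5) (5,5) (1,4) [ray(1,-1) blocked at (1,4)]
  BN@(1,4): attacks (3,5) (2,2) (3,3) (0,2)
  BB@(4,4): attacks (5,5) (5,3) (3,5) (3,3) (2,2) (1,1) [ray(-1,-1) blocked at (1,1)]
B attacks (3,2): no

Answer: no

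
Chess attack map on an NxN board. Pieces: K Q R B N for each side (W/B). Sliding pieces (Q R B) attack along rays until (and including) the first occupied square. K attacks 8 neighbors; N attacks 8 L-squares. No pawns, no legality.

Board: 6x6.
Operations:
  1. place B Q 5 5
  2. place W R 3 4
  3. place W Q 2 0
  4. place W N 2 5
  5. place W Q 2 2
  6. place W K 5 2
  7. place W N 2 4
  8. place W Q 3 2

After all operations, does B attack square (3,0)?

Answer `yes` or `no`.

Op 1: place BQ@(5,5)
Op 2: place WR@(3,4)
Op 3: place WQ@(2,0)
Op 4: place WN@(2,5)
Op 5: place WQ@(2,2)
Op 6: place WK@(5,2)
Op 7: place WN@(2,4)
Op 8: place WQ@(3,2)
Per-piece attacks for B:
  BQ@(5,5): attacks (5,4) (5,3) (5,2) (4,5) (3,5) (2,5) (4,4) (3,3) (2,2) [ray(0,-1) blocked at (5,2); ray(-1,0) blocked at (2,5); ray(-1,-1) blocked at (2,2)]
B attacks (3,0): no

Answer: no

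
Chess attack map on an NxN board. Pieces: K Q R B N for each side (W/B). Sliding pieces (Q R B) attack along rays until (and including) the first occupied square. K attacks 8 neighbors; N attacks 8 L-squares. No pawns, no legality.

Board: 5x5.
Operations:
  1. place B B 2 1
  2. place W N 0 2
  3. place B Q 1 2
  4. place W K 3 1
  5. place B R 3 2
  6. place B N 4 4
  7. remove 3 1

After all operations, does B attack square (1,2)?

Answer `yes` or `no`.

Op 1: place BB@(2,1)
Op 2: place WN@(0,2)
Op 3: place BQ@(1,2)
Op 4: place WK@(3,1)
Op 5: place BR@(3,2)
Op 6: place BN@(4,4)
Op 7: remove (3,1)
Per-piece attacks for B:
  BQ@(1,2): attacks (1,3) (1,4) (1,1) (1,0) (2,2) (3,2) (0,2) (2,3) (3,4) (2,1) (0,3) (0,1) [ray(1,0) blocked at (3,2); ray(-1,0) blocked at (0,2); ray(1,-1) blocked at (2,1)]
  BB@(2,1): attacks (3,2) (3,0) (1,2) (1,0) [ray(1,1) blocked at (3,2); ray(-1,1) blocked at (1,2)]
  BR@(3,2): attacks (3,3) (3,4) (3,1) (3,0) (4,2) (2,2) (1,2) [ray(-1,0) blocked at (1,2)]
  BN@(4,4): attacks (3,2) (2,3)
B attacks (1,2): yes

Answer: yes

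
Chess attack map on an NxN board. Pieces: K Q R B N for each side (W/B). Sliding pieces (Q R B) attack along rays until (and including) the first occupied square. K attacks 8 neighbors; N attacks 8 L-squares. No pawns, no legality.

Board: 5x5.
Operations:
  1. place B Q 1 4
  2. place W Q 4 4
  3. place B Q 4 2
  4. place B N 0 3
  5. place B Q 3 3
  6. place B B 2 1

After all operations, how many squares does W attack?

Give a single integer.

Answer: 6

Derivation:
Op 1: place BQ@(1,4)
Op 2: place WQ@(4,4)
Op 3: place BQ@(4,2)
Op 4: place BN@(0,3)
Op 5: place BQ@(3,3)
Op 6: place BB@(2,1)
Per-piece attacks for W:
  WQ@(4,4): attacks (4,3) (4,2) (3,4) (2,4) (1,4) (3,3) [ray(0,-1) blocked at (4,2); ray(-1,0) blocked at (1,4); ray(-1,-1) blocked at (3,3)]
Union (6 distinct): (1,4) (2,4) (3,3) (3,4) (4,2) (4,3)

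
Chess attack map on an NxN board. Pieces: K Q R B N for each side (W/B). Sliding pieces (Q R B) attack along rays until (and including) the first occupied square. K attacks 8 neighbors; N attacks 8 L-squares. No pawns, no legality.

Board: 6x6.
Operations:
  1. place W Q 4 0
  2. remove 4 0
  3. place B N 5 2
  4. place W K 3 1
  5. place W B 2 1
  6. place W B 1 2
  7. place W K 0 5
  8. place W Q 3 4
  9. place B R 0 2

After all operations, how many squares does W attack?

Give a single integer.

Answer: 27

Derivation:
Op 1: place WQ@(4,0)
Op 2: remove (4,0)
Op 3: place BN@(5,2)
Op 4: place WK@(3,1)
Op 5: place WB@(2,1)
Op 6: place WB@(1,2)
Op 7: place WK@(0,5)
Op 8: place WQ@(3,4)
Op 9: place BR@(0,2)
Per-piece attacks for W:
  WK@(0,5): attacks (0,4) (1,5) (1,4)
  WB@(1,2): attacks (2,3) (3,4) (2,1) (0,3) (0,1) [ray(1,1) blocked at (3,4); ray(1,-1) blocked at (2,1)]
  WB@(2,1): attacks (3,2) (4,3) (5,4) (3,0) (1,2) (1,0) [ray(-1,1) blocked at (1,2)]
  WK@(3,1): attacks (3,2) (3,0) (4,1) (2,1) (4,2) (4,0) (2,2) (2,0)
  WQ@(3,4): attacks (3,5) (3,3) (3,2) (3,1) (4,4) (5,4) (2,4) (1,4) (0,4) (4,5) (4,3) (5,2) (2,5) (2,3) (1,2) [ray(0,-1) blocked at (3,1); ray(1,-1) blocked at (5,2); ray(-1,-1) blocked at (1,2)]
Union (27 distinct): (0,1) (0,3) (0,4) (1,0) (1,2) (1,4) (1,5) (2,0) (2,1) (2,2) (2,3) (2,4) (2,5) (3,0) (3,1) (3,2) (3,3) (3,4) (3,5) (4,0) (4,1) (4,2) (4,3) (4,4) (4,5) (5,2) (5,4)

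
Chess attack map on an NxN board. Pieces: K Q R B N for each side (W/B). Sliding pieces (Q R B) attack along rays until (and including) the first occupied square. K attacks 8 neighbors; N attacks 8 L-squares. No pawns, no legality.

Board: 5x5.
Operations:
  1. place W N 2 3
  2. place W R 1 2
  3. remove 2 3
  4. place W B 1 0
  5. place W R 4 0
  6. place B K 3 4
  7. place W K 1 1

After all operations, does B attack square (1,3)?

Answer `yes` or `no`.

Answer: no

Derivation:
Op 1: place WN@(2,3)
Op 2: place WR@(1,2)
Op 3: remove (2,3)
Op 4: place WB@(1,0)
Op 5: place WR@(4,0)
Op 6: place BK@(3,4)
Op 7: place WK@(1,1)
Per-piece attacks for B:
  BK@(3,4): attacks (3,3) (4,4) (2,4) (4,3) (2,3)
B attacks (1,3): no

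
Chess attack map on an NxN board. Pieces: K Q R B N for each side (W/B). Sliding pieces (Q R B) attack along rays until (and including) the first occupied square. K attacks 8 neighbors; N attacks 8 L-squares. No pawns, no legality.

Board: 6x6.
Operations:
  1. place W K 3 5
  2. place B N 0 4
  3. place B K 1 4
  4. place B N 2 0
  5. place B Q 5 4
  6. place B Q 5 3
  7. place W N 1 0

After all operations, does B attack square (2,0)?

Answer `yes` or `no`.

Op 1: place WK@(3,5)
Op 2: place BN@(0,4)
Op 3: place BK@(1,4)
Op 4: place BN@(2,0)
Op 5: place BQ@(5,4)
Op 6: place BQ@(5,3)
Op 7: place WN@(1,0)
Per-piece attacks for B:
  BN@(0,4): attacks (2,5) (1,2) (2,3)
  BK@(1,4): attacks (1,5) (1,3) (2,4) (0,4) (2,5) (2,3) (0,5) (0,3)
  BN@(2,0): attacks (3,2) (4,1) (1,2) (0,1)
  BQ@(5,3): attacks (5,4) (5,2) (5,1) (5,0) (4,3) (3,3) (2,3) (1,3) (0,3) (4,4) (3,5) (4,2) (3,1) (2,0) [ray(0,1) blocked at (5,4); ray(-1,1) blocked at (3,5); ray(-1,-1) blocked at (2,0)]
  BQ@(5,4): attacks (5,5) (5,3) (4,4) (3,4) (2,4) (1,4) (4,5) (4,3) (3,2) (2,1) (1,0) [ray(0,-1) blocked at (5,3); ray(-1,0) blocked at (1,4); ray(-1,-1) blocked at (1,0)]
B attacks (2,0): yes

Answer: yes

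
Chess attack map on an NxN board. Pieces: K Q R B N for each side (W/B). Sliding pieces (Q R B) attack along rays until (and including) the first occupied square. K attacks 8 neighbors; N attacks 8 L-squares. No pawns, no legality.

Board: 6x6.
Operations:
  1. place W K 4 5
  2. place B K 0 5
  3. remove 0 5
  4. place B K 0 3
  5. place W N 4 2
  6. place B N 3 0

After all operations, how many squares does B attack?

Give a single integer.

Op 1: place WK@(4,5)
Op 2: place BK@(0,5)
Op 3: remove (0,5)
Op 4: place BK@(0,3)
Op 5: place WN@(4,2)
Op 6: place BN@(3,0)
Per-piece attacks for B:
  BK@(0,3): attacks (0,4) (0,2) (1,3) (1,4) (1,2)
  BN@(3,0): attacks (4,2) (5,1) (2,2) (1,1)
Union (9 distinct): (0,2) (0,4) (1,1) (1,2) (1,3) (1,4) (2,2) (4,2) (5,1)

Answer: 9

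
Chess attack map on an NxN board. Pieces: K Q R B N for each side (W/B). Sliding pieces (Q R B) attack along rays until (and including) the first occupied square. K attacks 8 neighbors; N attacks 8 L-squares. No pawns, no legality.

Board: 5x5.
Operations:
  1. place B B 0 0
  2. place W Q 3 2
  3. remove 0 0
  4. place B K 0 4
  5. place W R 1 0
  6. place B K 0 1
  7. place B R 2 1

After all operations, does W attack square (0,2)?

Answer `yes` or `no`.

Op 1: place BB@(0,0)
Op 2: place WQ@(3,2)
Op 3: remove (0,0)
Op 4: place BK@(0,4)
Op 5: place WR@(1,0)
Op 6: place BK@(0,1)
Op 7: place BR@(2,1)
Per-piece attacks for W:
  WR@(1,0): attacks (1,1) (1,2) (1,3) (1,4) (2,0) (3,0) (4,0) (0,0)
  WQ@(3,2): attacks (3,3) (3,4) (3,1) (3,0) (4,2) (2,2) (1,2) (0,2) (4,3) (4,1) (2,3) (1,4) (2,1) [ray(-1,-1) blocked at (2,1)]
W attacks (0,2): yes

Answer: yes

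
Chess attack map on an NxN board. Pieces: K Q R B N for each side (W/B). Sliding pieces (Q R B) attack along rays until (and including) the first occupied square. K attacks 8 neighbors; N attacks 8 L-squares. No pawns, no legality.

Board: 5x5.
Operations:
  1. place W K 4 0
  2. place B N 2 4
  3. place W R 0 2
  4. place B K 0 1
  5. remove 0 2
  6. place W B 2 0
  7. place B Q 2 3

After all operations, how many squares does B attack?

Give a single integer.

Op 1: place WK@(4,0)
Op 2: place BN@(2,4)
Op 3: place WR@(0,2)
Op 4: place BK@(0,1)
Op 5: remove (0,2)
Op 6: place WB@(2,0)
Op 7: place BQ@(2,3)
Per-piece attacks for B:
  BK@(0,1): attacks (0,2) (0,0) (1,1) (1,2) (1,0)
  BQ@(2,3): attacks (2,4) (2,2) (2,1) (2,0) (3,3) (4,3) (1,3) (0,3) (3,4) (3,2) (4,1) (1,4) (1,2) (0,1) [ray(0,1) blocked at (2,4); ray(0,-1) blocked at (2,0); ray(-1,-1) blocked at (0,1)]
  BN@(2,4): attacks (3,2) (4,3) (1,2) (0,3)
Union (18 distinct): (0,0) (0,1) (0,2) (0,3) (1,0) (1,1) (1,2) (1,3) (1,4) (2,0) (2,1) (2,2) (2,4) (3,2) (3,3) (3,4) (4,1) (4,3)

Answer: 18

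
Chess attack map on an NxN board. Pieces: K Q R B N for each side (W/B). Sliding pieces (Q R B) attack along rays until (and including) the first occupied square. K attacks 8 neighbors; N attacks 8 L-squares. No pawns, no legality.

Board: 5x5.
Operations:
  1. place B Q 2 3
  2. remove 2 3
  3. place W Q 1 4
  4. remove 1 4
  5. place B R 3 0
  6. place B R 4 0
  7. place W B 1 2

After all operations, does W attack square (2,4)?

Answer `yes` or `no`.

Op 1: place BQ@(2,3)
Op 2: remove (2,3)
Op 3: place WQ@(1,4)
Op 4: remove (1,4)
Op 5: place BR@(3,0)
Op 6: place BR@(4,0)
Op 7: place WB@(1,2)
Per-piece attacks for W:
  WB@(1,2): attacks (2,3) (3,4) (2,1) (3,0) (0,3) (0,1) [ray(1,-1) blocked at (3,0)]
W attacks (2,4): no

Answer: no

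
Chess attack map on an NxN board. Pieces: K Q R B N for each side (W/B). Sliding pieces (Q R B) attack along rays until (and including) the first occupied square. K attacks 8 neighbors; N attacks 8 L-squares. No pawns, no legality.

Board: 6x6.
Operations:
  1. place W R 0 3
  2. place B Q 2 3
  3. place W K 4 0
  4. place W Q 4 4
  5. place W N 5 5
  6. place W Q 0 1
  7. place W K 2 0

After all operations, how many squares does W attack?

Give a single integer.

Op 1: place WR@(0,3)
Op 2: place BQ@(2,3)
Op 3: place WK@(4,0)
Op 4: place WQ@(4,4)
Op 5: place WN@(5,5)
Op 6: place WQ@(0,1)
Op 7: place WK@(2,0)
Per-piece attacks for W:
  WQ@(0,1): attacks (0,2) (0,3) (0,0) (1,1) (2,1) (3,1) (4,1) (5,1) (1,2) (2,3) (1,0) [ray(0,1) blocked at (0,3); ray(1,1) blocked at (2,3)]
  WR@(0,3): attacks (0,4) (0,5) (0,2) (0,1) (1,3) (2,3) [ray(0,-1) blocked at (0,1); ray(1,0) blocked at (2,3)]
  WK@(2,0): attacks (2,1) (3,0) (1,0) (3,1) (1,1)
  WK@(4,0): attacks (4,1) (5,0) (3,0) (5,1) (3,1)
  WQ@(4,4): attacks (4,5) (4,3) (4,2) (4,1) (4,0) (5,4) (3,4) (2,4) (1,4) (0,4) (5,5) (5,3) (3,5) (3,3) (2,2) (1,1) (0,0) [ray(0,-1) blocked at (4,0); ray(1,1) blocked at (5,5)]
  WN@(5,5): attacks (4,3) (3,4)
Union (30 distinct): (0,0) (0,1) (0,2) (0,3) (0,4) (0,5) (1,0) (1,1) (1,2) (1,3) (1,4) (2,1) (2,2) (2,3) (2,4) (3,0) (3,1) (3,3) (3,4) (3,5) (4,0) (4,1) (4,2) (4,3) (4,5) (5,0) (5,1) (5,3) (5,4) (5,5)

Answer: 30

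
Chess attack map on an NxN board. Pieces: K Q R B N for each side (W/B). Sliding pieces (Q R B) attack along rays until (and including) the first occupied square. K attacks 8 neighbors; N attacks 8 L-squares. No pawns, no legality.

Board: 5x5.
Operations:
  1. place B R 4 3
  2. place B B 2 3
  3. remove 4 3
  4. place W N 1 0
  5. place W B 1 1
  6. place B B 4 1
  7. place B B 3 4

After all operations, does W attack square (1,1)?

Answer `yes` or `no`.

Op 1: place BR@(4,3)
Op 2: place BB@(2,3)
Op 3: remove (4,3)
Op 4: place WN@(1,0)
Op 5: place WB@(1,1)
Op 6: place BB@(4,1)
Op 7: place BB@(3,4)
Per-piece attacks for W:
  WN@(1,0): attacks (2,2) (3,1) (0,2)
  WB@(1,1): attacks (2,2) (3,3) (4,4) (2,0) (0,2) (0,0)
W attacks (1,1): no

Answer: no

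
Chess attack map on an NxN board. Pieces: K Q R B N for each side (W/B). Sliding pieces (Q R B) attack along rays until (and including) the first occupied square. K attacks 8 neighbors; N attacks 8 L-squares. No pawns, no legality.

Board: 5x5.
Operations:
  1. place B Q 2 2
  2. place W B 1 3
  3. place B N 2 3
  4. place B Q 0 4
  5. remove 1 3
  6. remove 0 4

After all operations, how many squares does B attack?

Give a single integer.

Answer: 15

Derivation:
Op 1: place BQ@(2,2)
Op 2: place WB@(1,3)
Op 3: place BN@(2,3)
Op 4: place BQ@(0,4)
Op 5: remove (1,3)
Op 6: remove (0,4)
Per-piece attacks for B:
  BQ@(2,2): attacks (2,3) (2,1) (2,0) (3,2) (4,2) (1,2) (0,2) (3,3) (4,4) (3,1) (4,0) (1,3) (0,4) (1,1) (0,0) [ray(0,1) blocked at (2,3)]
  BN@(2,3): attacks (4,4) (0,4) (3,1) (4,2) (1,1) (0,2)
Union (15 distinct): (0,0) (0,2) (0,4) (1,1) (1,2) (1,3) (2,0) (2,1) (2,3) (3,1) (3,2) (3,3) (4,0) (4,2) (4,4)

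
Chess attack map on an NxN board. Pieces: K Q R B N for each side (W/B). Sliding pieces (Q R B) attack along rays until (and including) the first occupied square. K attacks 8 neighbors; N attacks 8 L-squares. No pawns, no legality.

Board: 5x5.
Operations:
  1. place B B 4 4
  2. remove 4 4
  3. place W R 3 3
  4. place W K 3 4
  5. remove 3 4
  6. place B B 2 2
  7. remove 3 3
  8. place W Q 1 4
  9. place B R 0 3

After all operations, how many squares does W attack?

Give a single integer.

Op 1: place BB@(4,4)
Op 2: remove (4,4)
Op 3: place WR@(3,3)
Op 4: place WK@(3,4)
Op 5: remove (3,4)
Op 6: place BB@(2,2)
Op 7: remove (3,3)
Op 8: place WQ@(1,4)
Op 9: place BR@(0,3)
Per-piece attacks for W:
  WQ@(1,4): attacks (1,3) (1,2) (1,1) (1,0) (2,4) (3,4) (4,4) (0,4) (2,3) (3,2) (4,1) (0,3) [ray(-1,-1) blocked at (0,3)]
Union (12 distinct): (0,3) (0,4) (1,0) (1,1) (1,2) (1,3) (2,3) (2,4) (3,2) (3,4) (4,1) (4,4)

Answer: 12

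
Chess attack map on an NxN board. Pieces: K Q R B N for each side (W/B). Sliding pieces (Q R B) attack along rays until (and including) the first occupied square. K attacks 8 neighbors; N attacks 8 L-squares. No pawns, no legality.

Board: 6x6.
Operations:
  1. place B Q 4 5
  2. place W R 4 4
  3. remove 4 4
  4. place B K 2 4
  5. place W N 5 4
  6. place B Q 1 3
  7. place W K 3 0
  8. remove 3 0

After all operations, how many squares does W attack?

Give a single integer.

Op 1: place BQ@(4,5)
Op 2: place WR@(4,4)
Op 3: remove (4,4)
Op 4: place BK@(2,4)
Op 5: place WN@(5,4)
Op 6: place BQ@(1,3)
Op 7: place WK@(3,0)
Op 8: remove (3,0)
Per-piece attacks for W:
  WN@(5,4): attacks (3,5) (4,2) (3,3)
Union (3 distinct): (3,3) (3,5) (4,2)

Answer: 3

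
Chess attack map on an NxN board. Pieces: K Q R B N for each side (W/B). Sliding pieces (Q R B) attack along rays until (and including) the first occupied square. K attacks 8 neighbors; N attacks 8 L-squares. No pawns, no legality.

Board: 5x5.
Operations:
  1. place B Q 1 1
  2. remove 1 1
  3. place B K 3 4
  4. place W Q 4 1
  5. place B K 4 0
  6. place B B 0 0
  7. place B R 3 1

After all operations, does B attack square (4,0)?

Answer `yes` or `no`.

Answer: no

Derivation:
Op 1: place BQ@(1,1)
Op 2: remove (1,1)
Op 3: place BK@(3,4)
Op 4: place WQ@(4,1)
Op 5: place BK@(4,0)
Op 6: place BB@(0,0)
Op 7: place BR@(3,1)
Per-piece attacks for B:
  BB@(0,0): attacks (1,1) (2,2) (3,3) (4,4)
  BR@(3,1): attacks (3,2) (3,3) (3,4) (3,0) (4,1) (2,1) (1,1) (0,1) [ray(0,1) blocked at (3,4); ray(1,0) blocked at (4,1)]
  BK@(3,4): attacks (3,3) (4,4) (2,4) (4,3) (2,3)
  BK@(4,0): attacks (4,1) (3,0) (3,1)
B attacks (4,0): no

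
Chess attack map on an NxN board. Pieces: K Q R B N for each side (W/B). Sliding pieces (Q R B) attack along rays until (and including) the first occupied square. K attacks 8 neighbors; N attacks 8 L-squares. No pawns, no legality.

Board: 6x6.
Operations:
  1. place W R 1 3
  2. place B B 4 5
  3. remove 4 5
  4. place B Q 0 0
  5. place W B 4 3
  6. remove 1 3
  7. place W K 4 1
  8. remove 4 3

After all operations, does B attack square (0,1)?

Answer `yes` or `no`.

Answer: yes

Derivation:
Op 1: place WR@(1,3)
Op 2: place BB@(4,5)
Op 3: remove (4,5)
Op 4: place BQ@(0,0)
Op 5: place WB@(4,3)
Op 6: remove (1,3)
Op 7: place WK@(4,1)
Op 8: remove (4,3)
Per-piece attacks for B:
  BQ@(0,0): attacks (0,1) (0,2) (0,3) (0,4) (0,5) (1,0) (2,0) (3,0) (4,0) (5,0) (1,1) (2,2) (3,3) (4,4) (5,5)
B attacks (0,1): yes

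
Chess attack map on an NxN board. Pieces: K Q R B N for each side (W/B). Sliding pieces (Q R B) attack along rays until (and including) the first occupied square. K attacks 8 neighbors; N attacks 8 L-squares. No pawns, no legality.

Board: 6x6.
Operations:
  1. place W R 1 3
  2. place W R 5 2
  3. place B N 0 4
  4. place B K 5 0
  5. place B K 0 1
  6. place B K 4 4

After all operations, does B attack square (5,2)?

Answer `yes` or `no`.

Op 1: place WR@(1,3)
Op 2: place WR@(5,2)
Op 3: place BN@(0,4)
Op 4: place BK@(5,0)
Op 5: place BK@(0,1)
Op 6: place BK@(4,4)
Per-piece attacks for B:
  BK@(0,1): attacks (0,2) (0,0) (1,1) (1,2) (1,0)
  BN@(0,4): attacks (2,5) (1,2) (2,3)
  BK@(4,4): attacks (4,5) (4,3) (5,4) (3,4) (5,5) (5,3) (3,5) (3,3)
  BK@(5,0): attacks (5,1) (4,0) (4,1)
B attacks (5,2): no

Answer: no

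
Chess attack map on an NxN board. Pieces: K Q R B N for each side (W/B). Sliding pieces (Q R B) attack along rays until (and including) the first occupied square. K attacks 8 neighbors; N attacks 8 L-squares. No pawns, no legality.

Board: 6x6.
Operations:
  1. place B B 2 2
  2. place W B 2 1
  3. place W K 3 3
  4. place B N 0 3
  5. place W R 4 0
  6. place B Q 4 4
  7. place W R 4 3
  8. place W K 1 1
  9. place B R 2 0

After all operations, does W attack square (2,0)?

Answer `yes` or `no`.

Op 1: place BB@(2,2)
Op 2: place WB@(2,1)
Op 3: place WK@(3,3)
Op 4: place BN@(0,3)
Op 5: place WR@(4,0)
Op 6: place BQ@(4,4)
Op 7: place WR@(4,3)
Op 8: place WK@(1,1)
Op 9: place BR@(2,0)
Per-piece attacks for W:
  WK@(1,1): attacks (1,2) (1,0) (2,1) (0,1) (2,2) (2,0) (0,2) (0,0)
  WB@(2,1): attacks (3,2) (4,3) (3,0) (1,2) (0,3) (1,0) [ray(1,1) blocked at (4,3); ray(-1,1) blocked at (0,3)]
  WK@(3,3): attacks (3,4) (3,2) (4,3) (2,3) (4,4) (4,2) (2,4) (2,2)
  WR@(4,0): attacks (4,1) (4,2) (4,3) (5,0) (3,0) (2,0) [ray(0,1) blocked at (4,3); ray(-1,0) blocked at (2,0)]
  WR@(4,3): attacks (4,4) (4,2) (4,1) (4,0) (5,3) (3,3) [ray(0,1) blocked at (4,4); ray(0,-1) blocked at (4,0); ray(-1,0) blocked at (3,3)]
W attacks (2,0): yes

Answer: yes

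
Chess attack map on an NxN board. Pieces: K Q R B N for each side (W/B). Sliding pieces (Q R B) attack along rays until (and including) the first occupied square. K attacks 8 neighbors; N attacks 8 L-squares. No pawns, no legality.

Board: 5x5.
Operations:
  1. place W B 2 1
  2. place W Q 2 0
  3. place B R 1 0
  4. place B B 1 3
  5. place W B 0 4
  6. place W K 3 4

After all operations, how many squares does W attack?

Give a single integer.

Op 1: place WB@(2,1)
Op 2: place WQ@(2,0)
Op 3: place BR@(1,0)
Op 4: place BB@(1,3)
Op 5: place WB@(0,4)
Op 6: place WK@(3,4)
Per-piece attacks for W:
  WB@(0,4): attacks (1,3) [ray(1,-1) blocked at (1,3)]
  WQ@(2,0): attacks (2,1) (3,0) (4,0) (1,0) (3,1) (4,2) (1,1) (0,2) [ray(0,1) blocked at (2,1); ray(-1,0) blocked at (1,0)]
  WB@(2,1): attacks (3,2) (4,3) (3,0) (1,2) (0,3) (1,0) [ray(-1,-1) blocked at (1,0)]
  WK@(3,4): attacks (3,3) (4,4) (2,4) (4,3) (2,3)
Union (17 distinct): (0,2) (0,3) (1,0) (1,1) (1,2) (1,3) (2,1) (2,3) (2,4) (3,0) (3,1) (3,2) (3,3) (4,0) (4,2) (4,3) (4,4)

Answer: 17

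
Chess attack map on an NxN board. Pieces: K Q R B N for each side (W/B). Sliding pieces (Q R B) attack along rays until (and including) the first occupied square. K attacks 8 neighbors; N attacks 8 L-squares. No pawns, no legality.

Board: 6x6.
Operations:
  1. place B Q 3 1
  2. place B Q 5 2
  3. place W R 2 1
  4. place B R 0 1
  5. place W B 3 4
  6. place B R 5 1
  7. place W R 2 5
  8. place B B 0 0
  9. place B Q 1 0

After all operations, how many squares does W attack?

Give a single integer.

Answer: 17

Derivation:
Op 1: place BQ@(3,1)
Op 2: place BQ@(5,2)
Op 3: place WR@(2,1)
Op 4: place BR@(0,1)
Op 5: place WB@(3,4)
Op 6: place BR@(5,1)
Op 7: place WR@(2,5)
Op 8: place BB@(0,0)
Op 9: place BQ@(1,0)
Per-piece attacks for W:
  WR@(2,1): attacks (2,2) (2,3) (2,4) (2,5) (2,0) (3,1) (1,1) (0,1) [ray(0,1) blocked at (2,5); ray(1,0) blocked at (3,1); ray(-1,0) blocked at (0,1)]
  WR@(2,5): attacks (2,4) (2,3) (2,2) (2,1) (3,5) (4,5) (5,5) (1,5) (0,5) [ray(0,-1) blocked at (2,1)]
  WB@(3,4): attacks (4,5) (4,3) (5,2) (2,5) (2,3) (1,2) (0,1) [ray(1,-1) blocked at (5,2); ray(-1,1) blocked at (2,5); ray(-1,-1) blocked at (0,1)]
Union (17 distinct): (0,1) (0,5) (1,1) (1,2) (1,5) (2,0) (2,1) (2,2) (2,3) (2,4) (2,5) (3,1) (3,5) (4,3) (4,5) (5,2) (5,5)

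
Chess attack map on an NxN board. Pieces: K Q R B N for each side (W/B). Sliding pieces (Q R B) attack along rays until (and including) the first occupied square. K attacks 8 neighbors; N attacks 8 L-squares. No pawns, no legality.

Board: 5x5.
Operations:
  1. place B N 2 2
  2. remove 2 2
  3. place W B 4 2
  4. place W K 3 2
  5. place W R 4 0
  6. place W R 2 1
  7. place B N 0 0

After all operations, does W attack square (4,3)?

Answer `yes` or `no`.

Answer: yes

Derivation:
Op 1: place BN@(2,2)
Op 2: remove (2,2)
Op 3: place WB@(4,2)
Op 4: place WK@(3,2)
Op 5: place WR@(4,0)
Op 6: place WR@(2,1)
Op 7: place BN@(0,0)
Per-piece attacks for W:
  WR@(2,1): attacks (2,2) (2,3) (2,4) (2,0) (3,1) (4,1) (1,1) (0,1)
  WK@(3,2): attacks (3,3) (3,1) (4,2) (2,2) (4,3) (4,1) (2,3) (2,1)
  WR@(4,0): attacks (4,1) (4,2) (3,0) (2,0) (1,0) (0,0) [ray(0,1) blocked at (4,2); ray(-1,0) blocked at (0,0)]
  WB@(4,2): attacks (3,3) (2,4) (3,1) (2,0)
W attacks (4,3): yes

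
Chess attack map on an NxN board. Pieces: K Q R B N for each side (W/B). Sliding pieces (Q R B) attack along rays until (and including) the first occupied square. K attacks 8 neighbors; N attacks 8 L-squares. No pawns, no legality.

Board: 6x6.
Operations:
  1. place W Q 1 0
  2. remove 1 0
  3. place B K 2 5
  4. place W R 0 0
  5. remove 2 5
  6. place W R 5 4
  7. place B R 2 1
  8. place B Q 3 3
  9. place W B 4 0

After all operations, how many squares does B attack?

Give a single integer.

Op 1: place WQ@(1,0)
Op 2: remove (1,0)
Op 3: place BK@(2,5)
Op 4: place WR@(0,0)
Op 5: remove (2,5)
Op 6: place WR@(5,4)
Op 7: place BR@(2,1)
Op 8: place BQ@(3,3)
Op 9: place WB@(4,0)
Per-piece attacks for B:
  BR@(2,1): attacks (2,2) (2,3) (2,4) (2,5) (2,0) (3,1) (4,1) (5,1) (1,1) (0,1)
  BQ@(3,3): attacks (3,4) (3,5) (3,2) (3,1) (3,0) (4,3) (5,3) (2,3) (1,3) (0,3) (4,4) (5,5) (4,2) (5,1) (2,4) (1,5) (2,2) (1,1) (0,0) [ray(-1,-1) blocked at (0,0)]
Union (23 distinct): (0,0) (0,1) (0,3) (1,1) (1,3) (1,5) (2,0) (2,2) (2,3) (2,4) (2,5) (3,0) (3,1) (3,2) (3,4) (3,5) (4,1) (4,2) (4,3) (4,4) (5,1) (5,3) (5,5)

Answer: 23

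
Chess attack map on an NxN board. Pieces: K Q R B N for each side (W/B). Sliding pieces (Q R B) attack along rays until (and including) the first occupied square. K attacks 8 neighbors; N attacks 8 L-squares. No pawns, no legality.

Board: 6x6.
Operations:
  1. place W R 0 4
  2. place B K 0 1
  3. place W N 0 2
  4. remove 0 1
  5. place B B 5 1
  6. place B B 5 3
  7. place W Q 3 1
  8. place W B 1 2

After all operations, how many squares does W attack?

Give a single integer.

Op 1: place WR@(0,4)
Op 2: place BK@(0,1)
Op 3: place WN@(0,2)
Op 4: remove (0,1)
Op 5: place BB@(5,1)
Op 6: place BB@(5,3)
Op 7: place WQ@(3,1)
Op 8: place WB@(1,2)
Per-piece attacks for W:
  WN@(0,2): attacks (1,4) (2,3) (1,0) (2,1)
  WR@(0,4): attacks (0,5) (0,3) (0,2) (1,4) (2,4) (3,4) (4,4) (5,4) [ray(0,-1) blocked at (0,2)]
  WB@(1,2): attacks (2,3) (3,4) (4,5) (2,1) (3,0) (0,3) (0,1)
  WQ@(3,1): attacks (3,2) (3,3) (3,4) (3,5) (3,0) (4,1) (5,1) (2,1) (1,1) (0,1) (4,2) (5,3) (4,0) (2,2) (1,3) (0,4) (2,0) [ray(1,0) blocked at (5,1); ray(1,1) blocked at (5,3); ray(-1,1) blocked at (0,4)]
Union (27 distinct): (0,1) (0,2) (0,3) (0,4) (0,5) (1,0) (1,1) (1,3) (1,4) (2,0) (2,1) (2,2) (2,3) (2,4) (3,0) (3,2) (3,3) (3,4) (3,5) (4,0) (4,1) (4,2) (4,4) (4,5) (5,1) (5,3) (5,4)

Answer: 27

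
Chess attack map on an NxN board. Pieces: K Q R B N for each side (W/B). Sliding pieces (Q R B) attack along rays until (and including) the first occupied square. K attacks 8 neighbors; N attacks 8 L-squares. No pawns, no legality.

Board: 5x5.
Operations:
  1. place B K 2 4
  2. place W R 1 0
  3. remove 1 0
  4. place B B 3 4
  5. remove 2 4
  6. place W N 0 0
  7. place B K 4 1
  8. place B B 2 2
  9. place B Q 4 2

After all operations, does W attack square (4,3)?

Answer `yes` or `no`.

Op 1: place BK@(2,4)
Op 2: place WR@(1,0)
Op 3: remove (1,0)
Op 4: place BB@(3,4)
Op 5: remove (2,4)
Op 6: place WN@(0,0)
Op 7: place BK@(4,1)
Op 8: place BB@(2,2)
Op 9: place BQ@(4,2)
Per-piece attacks for W:
  WN@(0,0): attacks (1,2) (2,1)
W attacks (4,3): no

Answer: no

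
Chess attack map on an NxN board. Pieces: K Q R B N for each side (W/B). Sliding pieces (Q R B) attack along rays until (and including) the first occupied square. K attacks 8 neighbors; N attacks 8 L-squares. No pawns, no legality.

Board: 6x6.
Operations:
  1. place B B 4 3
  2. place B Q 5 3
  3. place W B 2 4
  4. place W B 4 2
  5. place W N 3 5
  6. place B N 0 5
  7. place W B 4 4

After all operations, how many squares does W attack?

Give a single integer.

Answer: 19

Derivation:
Op 1: place BB@(4,3)
Op 2: place BQ@(5,3)
Op 3: place WB@(2,4)
Op 4: place WB@(4,2)
Op 5: place WN@(3,5)
Op 6: place BN@(0,5)
Op 7: place WB@(4,4)
Per-piece attacks for W:
  WB@(2,4): attacks (3,5) (3,3) (4,2) (1,5) (1,3) (0,2) [ray(1,1) blocked at (3,5); ray(1,-1) blocked at (4,2)]
  WN@(3,5): attacks (4,3) (5,4) (2,3) (1,4)
  WB@(4,2): attacks (5,3) (5,1) (3,3) (2,4) (3,1) (2,0) [ray(1,1) blocked at (5,3); ray(-1,1) blocked at (2,4)]
  WB@(4,4): attacks (5,5) (5,3) (3,5) (3,3) (2,2) (1,1) (0,0) [ray(1,-1) blocked at (5,3); ray(-1,1) blocked at (3,5)]
Union (19 distinct): (0,0) (0,2) (1,1) (1,3) (1,4) (1,5) (2,0) (2,2) (2,3) (2,4) (3,1) (3,3) (3,5) (4,2) (4,3) (5,1) (5,3) (5,4) (5,5)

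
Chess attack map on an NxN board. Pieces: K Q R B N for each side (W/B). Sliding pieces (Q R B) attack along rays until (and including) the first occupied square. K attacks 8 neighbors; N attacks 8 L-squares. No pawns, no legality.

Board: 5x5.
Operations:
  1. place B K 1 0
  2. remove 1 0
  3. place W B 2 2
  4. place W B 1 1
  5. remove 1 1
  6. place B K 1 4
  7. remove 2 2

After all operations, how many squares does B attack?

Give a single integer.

Answer: 5

Derivation:
Op 1: place BK@(1,0)
Op 2: remove (1,0)
Op 3: place WB@(2,2)
Op 4: place WB@(1,1)
Op 5: remove (1,1)
Op 6: place BK@(1,4)
Op 7: remove (2,2)
Per-piece attacks for B:
  BK@(1,4): attacks (1,3) (2,4) (0,4) (2,3) (0,3)
Union (5 distinct): (0,3) (0,4) (1,3) (2,3) (2,4)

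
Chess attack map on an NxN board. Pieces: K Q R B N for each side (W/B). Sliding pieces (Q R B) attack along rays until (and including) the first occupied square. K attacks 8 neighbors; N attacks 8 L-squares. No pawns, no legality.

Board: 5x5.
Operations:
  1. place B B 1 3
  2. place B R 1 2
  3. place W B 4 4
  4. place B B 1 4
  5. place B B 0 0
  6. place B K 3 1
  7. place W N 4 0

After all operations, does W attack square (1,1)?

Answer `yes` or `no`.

Op 1: place BB@(1,3)
Op 2: place BR@(1,2)
Op 3: place WB@(4,4)
Op 4: place BB@(1,4)
Op 5: place BB@(0,0)
Op 6: place BK@(3,1)
Op 7: place WN@(4,0)
Per-piece attacks for W:
  WN@(4,0): attacks (3,2) (2,1)
  WB@(4,4): attacks (3,3) (2,2) (1,1) (0,0) [ray(-1,-1) blocked at (0,0)]
W attacks (1,1): yes

Answer: yes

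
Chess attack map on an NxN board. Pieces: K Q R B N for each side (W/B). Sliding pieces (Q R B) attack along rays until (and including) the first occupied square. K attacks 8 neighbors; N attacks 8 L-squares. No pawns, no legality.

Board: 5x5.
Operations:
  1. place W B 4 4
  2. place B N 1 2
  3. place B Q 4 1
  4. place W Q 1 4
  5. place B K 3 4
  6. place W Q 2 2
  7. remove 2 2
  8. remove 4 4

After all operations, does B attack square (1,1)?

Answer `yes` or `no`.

Answer: yes

Derivation:
Op 1: place WB@(4,4)
Op 2: place BN@(1,2)
Op 3: place BQ@(4,1)
Op 4: place WQ@(1,4)
Op 5: place BK@(3,4)
Op 6: place WQ@(2,2)
Op 7: remove (2,2)
Op 8: remove (4,4)
Per-piece attacks for B:
  BN@(1,2): attacks (2,4) (3,3) (0,4) (2,0) (3,1) (0,0)
  BK@(3,4): attacks (3,3) (4,4) (2,4) (4,3) (2,3)
  BQ@(4,1): attacks (4,2) (4,3) (4,4) (4,0) (3,1) (2,1) (1,1) (0,1) (3,2) (2,3) (1,4) (3,0) [ray(-1,1) blocked at (1,4)]
B attacks (1,1): yes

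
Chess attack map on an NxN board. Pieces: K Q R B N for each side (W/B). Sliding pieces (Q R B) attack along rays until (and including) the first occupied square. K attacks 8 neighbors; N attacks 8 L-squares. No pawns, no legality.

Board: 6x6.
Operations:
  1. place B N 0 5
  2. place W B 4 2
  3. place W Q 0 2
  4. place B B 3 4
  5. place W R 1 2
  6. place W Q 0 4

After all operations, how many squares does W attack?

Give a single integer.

Op 1: place BN@(0,5)
Op 2: place WB@(4,2)
Op 3: place WQ@(0,2)
Op 4: place BB@(3,4)
Op 5: place WR@(1,2)
Op 6: place WQ@(0,4)
Per-piece attacks for W:
  WQ@(0,2): attacks (0,3) (0,4) (0,1) (0,0) (1,2) (1,3) (2,4) (3,5) (1,1) (2,0) [ray(0,1) blocked at (0,4); ray(1,0) blocked at (1,2)]
  WQ@(0,4): attacks (0,5) (0,3) (0,2) (1,4) (2,4) (3,4) (1,5) (1,3) (2,2) (3,1) (4,0) [ray(0,1) blocked at (0,5); ray(0,-1) blocked at (0,2); ray(1,0) blocked at (3,4)]
  WR@(1,2): attacks (1,3) (1,4) (1,5) (1,1) (1,0) (2,2) (3,2) (4,2) (0,2) [ray(1,0) blocked at (4,2); ray(-1,0) blocked at (0,2)]
  WB@(4,2): attacks (5,3) (5,1) (3,3) (2,4) (1,5) (3,1) (2,0)
Union (24 distinct): (0,0) (0,1) (0,2) (0,3) (0,4) (0,5) (1,0) (1,1) (1,2) (1,3) (1,4) (1,5) (2,0) (2,2) (2,4) (3,1) (3,2) (3,3) (3,4) (3,5) (4,0) (4,2) (5,1) (5,3)

Answer: 24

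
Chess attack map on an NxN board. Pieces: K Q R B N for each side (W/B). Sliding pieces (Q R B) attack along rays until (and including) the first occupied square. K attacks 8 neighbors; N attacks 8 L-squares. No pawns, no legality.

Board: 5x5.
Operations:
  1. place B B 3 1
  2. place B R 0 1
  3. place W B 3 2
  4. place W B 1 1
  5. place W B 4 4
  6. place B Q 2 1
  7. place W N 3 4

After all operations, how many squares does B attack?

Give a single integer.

Op 1: place BB@(3,1)
Op 2: place BR@(0,1)
Op 3: place WB@(3,2)
Op 4: place WB@(1,1)
Op 5: place WB@(4,4)
Op 6: place BQ@(2,1)
Op 7: place WN@(3,4)
Per-piece attacks for B:
  BR@(0,1): attacks (0,2) (0,3) (0,4) (0,0) (1,1) [ray(1,0) blocked at (1,1)]
  BQ@(2,1): attacks (2,2) (2,3) (2,4) (2,0) (3,1) (1,1) (3,2) (3,0) (1,2) (0,3) (1,0) [ray(1,0) blocked at (3,1); ray(-1,0) blocked at (1,1); ray(1,1) blocked at (3,2)]
  BB@(3,1): attacks (4,2) (4,0) (2,2) (1,3) (0,4) (2,0)
Union (17 distinct): (0,0) (0,2) (0,3) (0,4) (1,0) (1,1) (1,2) (1,3) (2,0) (2,2) (2,3) (2,4) (3,0) (3,1) (3,2) (4,0) (4,2)

Answer: 17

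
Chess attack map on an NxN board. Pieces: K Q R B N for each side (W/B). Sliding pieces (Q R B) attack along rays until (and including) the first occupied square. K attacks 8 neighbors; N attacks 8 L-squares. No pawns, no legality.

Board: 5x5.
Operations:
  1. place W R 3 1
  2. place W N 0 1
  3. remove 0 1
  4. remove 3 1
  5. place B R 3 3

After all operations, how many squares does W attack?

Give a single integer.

Op 1: place WR@(3,1)
Op 2: place WN@(0,1)
Op 3: remove (0,1)
Op 4: remove (3,1)
Op 5: place BR@(3,3)
Per-piece attacks for W:
Union (0 distinct): (none)

Answer: 0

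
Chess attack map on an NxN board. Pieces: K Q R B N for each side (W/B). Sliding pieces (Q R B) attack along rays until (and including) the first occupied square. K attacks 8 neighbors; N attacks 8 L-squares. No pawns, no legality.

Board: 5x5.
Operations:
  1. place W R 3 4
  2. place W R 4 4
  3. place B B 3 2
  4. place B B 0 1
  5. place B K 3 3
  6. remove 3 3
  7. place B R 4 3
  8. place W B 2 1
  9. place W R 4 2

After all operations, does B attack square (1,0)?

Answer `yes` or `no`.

Op 1: place WR@(3,4)
Op 2: place WR@(4,4)
Op 3: place BB@(3,2)
Op 4: place BB@(0,1)
Op 5: place BK@(3,3)
Op 6: remove (3,3)
Op 7: place BR@(4,3)
Op 8: place WB@(2,1)
Op 9: place WR@(4,2)
Per-piece attacks for B:
  BB@(0,1): attacks (1,2) (2,3) (3,4) (1,0) [ray(1,1) blocked at (3,4)]
  BB@(3,2): attacks (4,3) (4,1) (2,3) (1,4) (2,1) [ray(1,1) blocked at (4,3); ray(-1,-1) blocked at (2,1)]
  BR@(4,3): attacks (4,4) (4,2) (3,3) (2,3) (1,3) (0,3) [ray(0,1) blocked at (4,4); ray(0,-1) blocked at (4,2)]
B attacks (1,0): yes

Answer: yes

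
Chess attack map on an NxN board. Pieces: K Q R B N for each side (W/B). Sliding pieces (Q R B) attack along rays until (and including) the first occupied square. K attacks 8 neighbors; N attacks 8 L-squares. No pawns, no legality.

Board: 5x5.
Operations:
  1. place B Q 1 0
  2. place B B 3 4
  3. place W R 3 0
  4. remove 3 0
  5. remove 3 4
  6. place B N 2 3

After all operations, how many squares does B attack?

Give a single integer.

Answer: 17

Derivation:
Op 1: place BQ@(1,0)
Op 2: place BB@(3,4)
Op 3: place WR@(3,0)
Op 4: remove (3,0)
Op 5: remove (3,4)
Op 6: place BN@(2,3)
Per-piece attacks for B:
  BQ@(1,0): attacks (1,1) (1,2) (1,3) (1,4) (2,0) (3,0) (4,0) (0,0) (2,1) (3,2) (4,3) (0,1)
  BN@(2,3): attacks (4,4) (0,4) (3,1) (4,2) (1,1) (0,2)
Union (17 distinct): (0,0) (0,1) (0,2) (0,4) (1,1) (1,2) (1,3) (1,4) (2,0) (2,1) (3,0) (3,1) (3,2) (4,0) (4,2) (4,3) (4,4)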